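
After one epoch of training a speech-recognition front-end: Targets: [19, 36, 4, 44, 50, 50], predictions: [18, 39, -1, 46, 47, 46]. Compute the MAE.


Absolute errors: |19-18|=1, |36-39|=3, |4+ 1|=5, |44-46|=2, |50-47|=3, |50-46|=4
Sum = 18
MAE = 18/6 = 3

3


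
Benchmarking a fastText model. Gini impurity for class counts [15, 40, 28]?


Probabilities: [15/83, 40/83, 28/83] ≈ [0.1807, 0.4819, 0.3373]
Σpᵢ² = (225 + 1600 + 784)/83² = 2609/6889
Gini = 1 - Σpᵢ² = 1 - 2609/6889 = 0.6213

0.6213


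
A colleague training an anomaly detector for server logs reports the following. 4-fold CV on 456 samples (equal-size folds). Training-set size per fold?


Fold size = 456/4 = 114
Training per fold = 456 - 114 = 342

342


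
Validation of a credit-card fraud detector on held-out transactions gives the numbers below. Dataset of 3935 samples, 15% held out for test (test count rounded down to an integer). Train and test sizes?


Test = ⌊3935·15/100⌋ = 590
Train = 3935 - 590 = 3345

Train: 3345, Test: 590


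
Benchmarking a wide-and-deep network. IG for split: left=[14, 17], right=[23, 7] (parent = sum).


Parent = [37, 24], H_parent = 0.967
H_left = 0.9932 (n=31), H_right = 0.7838 (n=30)
H_children = (31/61)·0.9932 + (30/61)·0.7838 = 0.8902
IG = 0.967 - 0.8902 = 0.0768

0.0768


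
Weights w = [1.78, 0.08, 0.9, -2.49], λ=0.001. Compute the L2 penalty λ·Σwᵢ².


‖w‖₂² = (1.78)² + (0.08)² + (0.9)² + (-2.49)²
     = 3.1684 + 0.0064 + 0.81 + 6.2001
     = 10.1849
λ·‖w‖₂² = 0.001·10.1849 = 0.010185

0.010185


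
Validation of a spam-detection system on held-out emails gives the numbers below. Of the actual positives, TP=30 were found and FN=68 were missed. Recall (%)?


Recall = TP/(TP+FN)
= 30/(30+68)
= 30/98 = 30.61%

30.61%


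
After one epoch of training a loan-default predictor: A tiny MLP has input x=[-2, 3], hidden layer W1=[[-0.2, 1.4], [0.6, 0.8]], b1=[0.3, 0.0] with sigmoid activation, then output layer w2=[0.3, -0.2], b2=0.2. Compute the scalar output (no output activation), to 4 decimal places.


z1[0] = (-0.2)·(-2) + (1.4)·(3) + 0.3 = 4.9
z1[1] = (0.6)·(-2) + (0.8)·(3) + 0.0 = 1.2
h = sigmoid(z1) = [0.9926, 0.7685]
output = (0.3)·(0.9926) + (-0.2)·(0.7685) + 0.2 = 0.3441

0.3441


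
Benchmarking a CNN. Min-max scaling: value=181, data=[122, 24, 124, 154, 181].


min=24, max=181
(181-24)/(181-24) = 157/157 = 1.0

1.0


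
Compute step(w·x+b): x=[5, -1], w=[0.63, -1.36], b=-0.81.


z = (5)·(0.63) + (-1)·(-1.36) - 0.81
  = 3.7
step(z) = 1 (z≥0)

1


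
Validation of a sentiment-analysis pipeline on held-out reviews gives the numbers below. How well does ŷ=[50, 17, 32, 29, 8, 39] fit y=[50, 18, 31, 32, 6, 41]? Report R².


ȳ = 29.6667
SS_res = Σ(y-ŷ)² = 19
SS_tot = Σ(y-ȳ)² = 1245.33
R² = 1 - SS_res/SS_tot = 1 - 0.0153 = 0.9847

0.9847


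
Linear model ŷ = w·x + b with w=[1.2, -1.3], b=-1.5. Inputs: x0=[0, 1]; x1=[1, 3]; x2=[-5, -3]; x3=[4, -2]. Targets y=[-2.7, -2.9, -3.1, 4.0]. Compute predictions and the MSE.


ŷ0 = (1.2)·(0) + (-1.3)·(1) - 1.5 = -2.8
ŷ1 = (1.2)·(1) + (-1.3)·(3) - 1.5 = -4.2
ŷ2 = (1.2)·(-5) + (-1.3)·(-3) - 1.5 = -3.6
ŷ3 = (1.2)·(4) + (-1.3)·(-2) - 1.5 = 5.9
errors² = [0.01, 1.69, 0.25, 3.61]
MSE = 5.5600/4 = 1.39

1.39


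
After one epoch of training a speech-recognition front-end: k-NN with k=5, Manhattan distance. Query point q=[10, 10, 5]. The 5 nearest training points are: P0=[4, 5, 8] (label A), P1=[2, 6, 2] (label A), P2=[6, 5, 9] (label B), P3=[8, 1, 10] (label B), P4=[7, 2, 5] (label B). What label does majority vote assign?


d(q,P0) = 14  (label A)
d(q,P1) = 15  (label A)
d(q,P2) = 13  (label B)
d(q,P3) = 16  (label B)
d(q,P4) = 11  (label B)
Votes: A=2, B=3
Majority → B

B


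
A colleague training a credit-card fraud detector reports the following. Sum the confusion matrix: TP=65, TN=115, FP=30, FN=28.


Total = TP + TN + FP + FN
= 65 + 115 + 30 + 28
= 238
(Predicted positive: 95, predicted negative: 143)

238


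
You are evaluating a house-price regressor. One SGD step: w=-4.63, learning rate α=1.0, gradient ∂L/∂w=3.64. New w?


w_new = w - α·∇
= -4.63 - 1.0·3.64
= -4.63 - 3.64
= -8.27

-8.27


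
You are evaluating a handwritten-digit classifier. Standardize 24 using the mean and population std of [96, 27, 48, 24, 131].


μ = 65.2, σ = 41.7871
z = (24 - 65.2)/41.7871 = -0.986

-0.986


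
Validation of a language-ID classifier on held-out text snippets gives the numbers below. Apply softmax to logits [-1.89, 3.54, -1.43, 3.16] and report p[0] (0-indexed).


Exponentials: e^-1.89=0.1511, e^3.54=34.4669, e^-1.43=0.2393, e^3.16=23.5706
Sum = 58.4279
Softmax = [0.0026, 0.5899, 0.0041, 0.4034]
p[0] = 0.1511/58.4279 = 0.0026

0.0026


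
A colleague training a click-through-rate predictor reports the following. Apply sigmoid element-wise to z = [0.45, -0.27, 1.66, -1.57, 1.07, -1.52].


σ(0.45) = 1/(1+e^-0.45) = 0.6106
σ(-0.27) = 1/(1+e^0.27) = 0.4329
σ(1.66) = 1/(1+e^-1.66) = 0.8402
σ(-1.57) = 1/(1+e^1.57) = 0.1722
σ(1.07) = 1/(1+e^-1.07) = 0.7446
σ(-1.52) = 1/(1+e^1.52) = 0.1795
result = [0.6106, 0.4329, 0.8402, 0.1722, 0.7446, 0.1795]

[0.6106, 0.4329, 0.8402, 0.1722, 0.7446, 0.1795]


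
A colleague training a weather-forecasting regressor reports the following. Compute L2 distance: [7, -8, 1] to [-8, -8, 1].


d = √((7+ 8)² + (-8+ 8)² + (1-1)²)
  = √(225 + 0 + 0)
  = √225 = 15.0

15.0


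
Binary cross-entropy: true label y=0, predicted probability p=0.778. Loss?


BCE = -[y·ln(p) + (1-y)·ln(1-p)]
= -0 - 1·ln(1-0.778)
= -ln(0.222) = 1.5051

1.5051


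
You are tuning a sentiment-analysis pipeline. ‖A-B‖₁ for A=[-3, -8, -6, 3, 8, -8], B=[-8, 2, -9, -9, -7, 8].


d = |-3+ 8| + |-8-2| + |-6+ 9| + |3+ 9| + |8+ 7| + |-8-8|
  = 5 + 10 + 3 + 12 + 15 + 16
  = 61

61


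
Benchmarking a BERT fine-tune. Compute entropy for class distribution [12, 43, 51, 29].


Probabilities: [12/135, 43/135, 51/135, 29/135] ≈ [0.0889, 0.3185, 0.3778, 0.2148]
H = -((12/135)·log₂(12/135) + (43/135)·log₂(43/135) + (51/135)·log₂(51/135) + (29/135)·log₂(29/135))
  = 1.8433 bits

1.8433 bits


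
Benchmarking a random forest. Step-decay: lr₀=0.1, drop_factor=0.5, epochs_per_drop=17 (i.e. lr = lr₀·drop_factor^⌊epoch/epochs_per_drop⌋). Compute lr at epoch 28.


n_drops = ⌊28/17⌋ = 1
lr = 0.1·0.5^1 = 0.1·0.5 = 0.05

0.05


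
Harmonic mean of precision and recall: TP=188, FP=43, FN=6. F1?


Precision = 188/231 = 0.8139
Recall = 188/194 = 0.9691
F1 = 2·P·R/(P+R) = 2·TP/(2·TP+FP+FN) = 376/(376+43+6) = 376/425 = 0.8847

0.8847


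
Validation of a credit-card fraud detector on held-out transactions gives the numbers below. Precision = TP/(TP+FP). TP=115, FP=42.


Precision = TP/(TP+FP)
= 115/(115+42)
= 115/157 = 73.25%

73.25%


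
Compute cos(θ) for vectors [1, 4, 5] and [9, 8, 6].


A·B = 1·9 + 4·8 + 5·6 = 71
‖A‖ = √42 = 6.4807, ‖B‖ = √181 = 13.4536
cos = 71/(√42·√181) = 71/√7602 = 0.8143

0.8143


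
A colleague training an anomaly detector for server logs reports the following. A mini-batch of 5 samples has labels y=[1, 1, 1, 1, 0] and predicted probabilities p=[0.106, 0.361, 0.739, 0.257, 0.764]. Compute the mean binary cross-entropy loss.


L[0] = -ln(0.106) = 2.2443
L[1] = -ln(0.361) = 1.0189
L[2] = -ln(0.739) = 0.3025
L[3] = -ln(0.257) = 1.3587
L[4] = -ln(1-0.764) = -ln(0.236) = 1.4439
mean = (2.2443 + 1.0189 + 0.3025 + 1.3587 + 1.4439)/5 = 1.2737

1.2737


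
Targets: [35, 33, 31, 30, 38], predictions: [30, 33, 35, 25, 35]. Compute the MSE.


Squared errors: (35-30)²=25, (33-33)²=0, (31-35)²=16, (30-25)²=25, (38-35)²=9
Sum = 75
MSE = 75/5 = 15

15


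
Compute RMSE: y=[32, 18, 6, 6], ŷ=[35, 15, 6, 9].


MSE = 27/4 = 6.75
RMSE = √(27/4) = 2.5981

2.5981


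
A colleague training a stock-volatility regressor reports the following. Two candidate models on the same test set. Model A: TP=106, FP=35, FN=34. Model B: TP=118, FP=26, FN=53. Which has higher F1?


Model A: P=106/141=0.7518, R=106/140=0.7571, F1=2PR/(P+R)=2TP/(2TP+FP+FN)=212/281=0.7544
Model B: P=118/144=0.8194, R=118/171=0.6901, F1=2PR/(P+R)=2TP/(2TP+FP+FN)=236/315=0.7492
0.7544 > 0.7492 → Model A

Model A


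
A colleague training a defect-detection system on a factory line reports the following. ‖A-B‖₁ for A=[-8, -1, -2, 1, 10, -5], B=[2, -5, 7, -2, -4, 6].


d = |-8-2| + |-1+ 5| + |-2-7| + |1+ 2| + |10+ 4| + |-5-6|
  = 10 + 4 + 9 + 3 + 14 + 11
  = 51

51


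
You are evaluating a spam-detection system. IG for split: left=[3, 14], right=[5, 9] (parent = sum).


Parent = [8, 23], H_parent = 0.8238
H_left = 0.6723 (n=17), H_right = 0.9403 (n=14)
H_children = (17/31)·0.6723 + (14/31)·0.9403 = 0.7933
IG = 0.8238 - 0.7933 = 0.0305

0.0305


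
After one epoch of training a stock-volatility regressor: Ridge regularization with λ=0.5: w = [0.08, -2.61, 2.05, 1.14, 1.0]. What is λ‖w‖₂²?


‖w‖₂² = (0.08)² + (-2.61)² + (2.05)² + (1.14)² + (1.0)²
     = 0.0064 + 6.8121 + 4.2025 + 1.2996 + 1
     = 13.3206
λ·‖w‖₂² = 0.5·13.3206 = 6.6603

6.6603


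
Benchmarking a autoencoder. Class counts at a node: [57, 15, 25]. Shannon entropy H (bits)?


Probabilities: [57/97, 15/97, 25/97] ≈ [0.5876, 0.1546, 0.2577]
H = -((57/97)·log₂(57/97) + (15/97)·log₂(15/97) + (25/97)·log₂(25/97))
  = 1.3713 bits

1.3713 bits


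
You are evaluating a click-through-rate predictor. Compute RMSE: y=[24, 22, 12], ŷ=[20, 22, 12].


MSE = 16/3 = 5.3333
RMSE = √(16/3) = 2.3094

2.3094


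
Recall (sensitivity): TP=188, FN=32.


Recall = TP/(TP+FN)
= 188/(188+32)
= 188/220 = 85.45%

85.45%


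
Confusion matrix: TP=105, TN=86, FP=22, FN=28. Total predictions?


Total = TP + TN + FP + FN
= 105 + 86 + 22 + 28
= 241
(Predicted positive: 127, predicted negative: 114)

241


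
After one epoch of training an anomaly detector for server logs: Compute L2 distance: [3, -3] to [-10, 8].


d = √((3+ 10)² + (-3-8)²)
  = √(169 + 121)
  = √290 = 17.0294

17.0294


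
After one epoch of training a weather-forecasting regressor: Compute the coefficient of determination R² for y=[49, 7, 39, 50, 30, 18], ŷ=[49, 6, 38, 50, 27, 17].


ȳ = 32.1667
SS_res = Σ(y-ŷ)² = 12
SS_tot = Σ(y-ȳ)² = 1486.83
R² = 1 - SS_res/SS_tot = 1 - 0.0081 = 0.9919

0.9919


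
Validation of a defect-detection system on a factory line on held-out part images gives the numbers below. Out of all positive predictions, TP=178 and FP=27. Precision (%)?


Precision = TP/(TP+FP)
= 178/(178+27)
= 178/205 = 86.83%

86.83%


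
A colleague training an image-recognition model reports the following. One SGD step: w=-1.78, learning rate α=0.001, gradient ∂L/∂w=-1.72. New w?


w_new = w - α·∇
= -1.78 - 0.001·-1.72
= -1.78 + 0.00172
= -1.77828

-1.77828


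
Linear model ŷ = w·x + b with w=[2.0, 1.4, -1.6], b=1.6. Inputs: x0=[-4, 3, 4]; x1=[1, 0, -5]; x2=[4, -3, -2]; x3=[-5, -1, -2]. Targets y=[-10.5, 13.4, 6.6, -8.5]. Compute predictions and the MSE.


ŷ0 = (2.0)·(-4) + (1.4)·(3) + (-1.6)·(4) + 1.6 = -8.6
ŷ1 = (2.0)·(1) + (1.4)·(0) + (-1.6)·(-5) + 1.6 = 11.6
ŷ2 = (2.0)·(4) + (1.4)·(-3) + (-1.6)·(-2) + 1.6 = 8.6
ŷ3 = (2.0)·(-5) + (1.4)·(-1) + (-1.6)·(-2) + 1.6 = -6.6
errors² = [3.61, 3.24, 4.0, 3.61]
MSE = 14.4600/4 = 3.615

3.615


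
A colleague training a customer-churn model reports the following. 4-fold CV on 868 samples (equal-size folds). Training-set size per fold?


Fold size = 868/4 = 217
Training per fold = 868 - 217 = 651

651


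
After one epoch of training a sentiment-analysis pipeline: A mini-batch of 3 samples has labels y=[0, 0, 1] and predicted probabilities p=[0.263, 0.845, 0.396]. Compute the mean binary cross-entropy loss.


L[0] = -ln(1-0.263) = -ln(0.737) = 0.3052
L[1] = -ln(1-0.845) = -ln(0.155) = 1.8643
L[2] = -ln(0.396) = 0.9263
mean = (0.3052 + 1.8643 + 0.9263)/3 = 1.0319

1.0319


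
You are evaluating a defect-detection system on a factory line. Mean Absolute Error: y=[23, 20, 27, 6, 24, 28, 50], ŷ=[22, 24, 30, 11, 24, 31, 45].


Absolute errors: |23-22|=1, |20-24|=4, |27-30|=3, |6-11|=5, |24-24|=0, |28-31|=3, |50-45|=5
Sum = 21
MAE = 21/7 = 3

3


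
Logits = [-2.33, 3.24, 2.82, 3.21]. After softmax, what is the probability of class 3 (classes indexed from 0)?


Exponentials: e^-2.33=0.0973, e^3.24=25.5337, e^2.82=16.7769, e^3.21=24.7791
Sum = 67.187
Softmax = [0.0014, 0.38, 0.2497, 0.3688]
p[3] = 24.7791/67.187 = 0.3688

0.3688


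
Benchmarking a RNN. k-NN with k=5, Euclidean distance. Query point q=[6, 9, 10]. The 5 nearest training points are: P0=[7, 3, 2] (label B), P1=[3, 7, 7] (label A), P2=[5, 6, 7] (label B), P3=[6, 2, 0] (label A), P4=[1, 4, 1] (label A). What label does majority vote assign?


d(q,P0) = 10.0499  (label B)
d(q,P1) = 4.6904  (label A)
d(q,P2) = 4.3589  (label B)
d(q,P3) = 12.2066  (label A)
d(q,P4) = 11.4455  (label A)
Votes: A=3, B=2
Majority → A

A


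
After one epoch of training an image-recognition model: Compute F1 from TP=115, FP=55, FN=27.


Precision = 115/170 = 0.6765
Recall = 115/142 = 0.8099
F1 = 2·P·R/(P+R) = 2·TP/(2·TP+FP+FN) = 230/(230+55+27) = 230/312 = 0.7372

0.7372


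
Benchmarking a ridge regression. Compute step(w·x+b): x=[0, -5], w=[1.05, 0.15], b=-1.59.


z = (0)·(1.05) + (-5)·(0.15) - 1.59
  = -2.34
step(z) = 0 (z<0)

0


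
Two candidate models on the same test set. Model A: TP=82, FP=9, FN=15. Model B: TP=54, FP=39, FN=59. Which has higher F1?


Model A: P=82/91=0.9011, R=82/97=0.8454, F1=2PR/(P+R)=2TP/(2TP+FP+FN)=164/188=0.8723
Model B: P=54/93=0.5806, R=54/113=0.4779, F1=2PR/(P+R)=2TP/(2TP+FP+FN)=108/206=0.5243
0.8723 > 0.5243 → Model A

Model A


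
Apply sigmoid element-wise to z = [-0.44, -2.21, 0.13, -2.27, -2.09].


σ(-0.44) = 1/(1+e^0.44) = 0.3917
σ(-2.21) = 1/(1+e^2.21) = 0.0989
σ(0.13) = 1/(1+e^-0.13) = 0.5325
σ(-2.27) = 1/(1+e^2.27) = 0.0936
σ(-2.09) = 1/(1+e^2.09) = 0.1101
result = [0.3917, 0.0989, 0.5325, 0.0936, 0.1101]

[0.3917, 0.0989, 0.5325, 0.0936, 0.1101]


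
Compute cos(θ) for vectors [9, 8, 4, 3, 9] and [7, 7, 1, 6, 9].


A·B = 9·7 + 8·7 + 4·1 + 3·6 + 9·9 = 222
‖A‖ = √251 = 15.843, ‖B‖ = √216 = 14.6969
cos = 222/(√251·√216) = 222/√54216 = 0.9534

0.9534


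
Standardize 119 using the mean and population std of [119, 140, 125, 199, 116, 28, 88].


μ = 116.4286, σ = 47.9311
z = (119 - 116.4286)/47.9311 = 0.0536

0.0536


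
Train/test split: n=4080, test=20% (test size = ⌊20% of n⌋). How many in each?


Test = ⌊4080·20/100⌋ = 816
Train = 4080 - 816 = 3264

Train: 3264, Test: 816


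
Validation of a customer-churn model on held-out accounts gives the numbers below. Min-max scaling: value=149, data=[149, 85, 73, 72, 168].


min=72, max=168
(149-72)/(168-72) = 77/96 = 0.8021

0.8021


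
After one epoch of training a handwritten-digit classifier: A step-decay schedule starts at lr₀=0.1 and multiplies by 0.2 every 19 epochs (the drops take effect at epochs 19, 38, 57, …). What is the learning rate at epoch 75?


n_drops = ⌊75/19⌋ = 3
lr = 0.1·0.2^3 = 0.1·0.008 = 0.0008

0.0008


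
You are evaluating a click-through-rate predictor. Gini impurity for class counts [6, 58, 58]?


Probabilities: [6/122, 58/122, 58/122] ≈ [0.0492, 0.4754, 0.4754]
Σpᵢ² = (36 + 3364 + 3364)/122² = 6764/14884
Gini = 1 - Σpᵢ² = 1 - 6764/14884 = 0.5456

0.5456


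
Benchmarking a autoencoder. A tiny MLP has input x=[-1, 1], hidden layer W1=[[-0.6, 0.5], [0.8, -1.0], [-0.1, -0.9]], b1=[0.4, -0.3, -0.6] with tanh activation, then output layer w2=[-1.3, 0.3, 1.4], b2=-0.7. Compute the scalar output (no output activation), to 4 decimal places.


z1[0] = (-0.6)·(-1) + (0.5)·(1) + 0.4 = 1.5
z1[1] = (0.8)·(-1) + (-1.0)·(1) - 0.3 = -2.1
z1[2] = (-0.1)·(-1) + (-0.9)·(1) - 0.6 = -1.4
h = tanh(z1) = [0.9051, -0.9705, -0.8854]
output = (-1.3)·(0.9051) + (0.3)·(-0.9705) + (1.4)·(-0.8854) - 0.7 = -3.4073

-3.4073


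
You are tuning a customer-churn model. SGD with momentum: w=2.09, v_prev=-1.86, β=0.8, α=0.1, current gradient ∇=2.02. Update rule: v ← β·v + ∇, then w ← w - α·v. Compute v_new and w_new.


v_new = 0.8·-1.86 + 2.02 = -1.488 + 2.02 = 0.532
w_new = 2.09 - 0.1·0.532 = 2.09 - 0.0532 = 2.0368

v_new=0.532, w_new=2.0368


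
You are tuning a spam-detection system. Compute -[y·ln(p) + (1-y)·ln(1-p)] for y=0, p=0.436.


BCE = -[y·ln(p) + (1-y)·ln(1-p)]
= -0 - 1·ln(1-0.436)
= -ln(0.564) = 0.5727

0.5727


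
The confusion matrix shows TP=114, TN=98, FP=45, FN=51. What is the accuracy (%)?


Accuracy = (TP+TN)/(TP+TN+FP+FN)
= (114+98)/(308)
= 212/308 = 68.83%

68.83%


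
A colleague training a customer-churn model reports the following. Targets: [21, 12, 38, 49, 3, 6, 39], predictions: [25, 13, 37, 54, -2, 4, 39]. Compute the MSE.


Squared errors: (21-25)²=16, (12-13)²=1, (38-37)²=1, (49-54)²=25, (3+ 2)²=25, (6-4)²=4, (39-39)²=0
Sum = 72
MSE = 72/7 = 72/7

72/7


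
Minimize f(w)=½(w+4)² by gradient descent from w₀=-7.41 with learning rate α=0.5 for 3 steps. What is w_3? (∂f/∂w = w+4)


step 1: grad = -7.41+4 = -3.41; w = -7.41 - 0.5·(-3.41) = -5.705
step 2: grad = -5.705+4 = -1.705; w = -5.705 - 0.5·(-1.705) = -4.8525
step 3: grad = -4.8525+4 = -0.8525; w = -4.8525 - 0.5·(-0.8525) = -4.42625

-4.42625


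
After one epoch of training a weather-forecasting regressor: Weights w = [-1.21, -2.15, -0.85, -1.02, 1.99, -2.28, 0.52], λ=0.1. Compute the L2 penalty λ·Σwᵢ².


‖w‖₂² = (-1.21)² + (-2.15)² + (-0.85)² + (-1.02)² + (1.99)² + (-2.28)² + (0.52)²
     = 1.4641 + 4.6225 + 0.7225 + 1.0404 + 3.9601 + 5.1984 + 0.2704
     = 17.2784
λ·‖w‖₂² = 0.1·17.2784 = 1.72784

1.72784


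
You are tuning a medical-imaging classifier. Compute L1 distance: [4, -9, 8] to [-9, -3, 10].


d = |4+ 9| + |-9+ 3| + |8-10|
  = 13 + 6 + 2
  = 21

21


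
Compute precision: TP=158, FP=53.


Precision = TP/(TP+FP)
= 158/(158+53)
= 158/211 = 74.88%

74.88%


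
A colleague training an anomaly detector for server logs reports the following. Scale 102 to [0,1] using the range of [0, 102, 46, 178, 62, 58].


min=0, max=178
(102-0)/(178-0) = 102/178 = 0.573

0.573


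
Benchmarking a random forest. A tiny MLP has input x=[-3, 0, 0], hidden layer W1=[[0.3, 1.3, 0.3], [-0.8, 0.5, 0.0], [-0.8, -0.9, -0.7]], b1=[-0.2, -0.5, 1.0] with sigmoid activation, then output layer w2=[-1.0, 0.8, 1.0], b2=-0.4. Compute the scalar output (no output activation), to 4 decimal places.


z1[0] = (0.3)·(-3) + (1.3)·(0) + (0.3)·(0) - 0.2 = -1.1
z1[1] = (-0.8)·(-3) + (0.5)·(0) + (0.0)·(0) - 0.5 = 1.9
z1[2] = (-0.8)·(-3) + (-0.9)·(0) + (-0.7)·(0) + 1.0 = 3.4
h = sigmoid(z1) = [0.2497, 0.8699, 0.9677]
output = (-1.0)·(0.2497) + (0.8)·(0.8699) + (1.0)·(0.9677) - 0.4 = 1.0139

1.0139


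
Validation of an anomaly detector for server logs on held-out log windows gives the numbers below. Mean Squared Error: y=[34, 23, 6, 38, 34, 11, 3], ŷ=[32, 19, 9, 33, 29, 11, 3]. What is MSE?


Squared errors: (34-32)²=4, (23-19)²=16, (6-9)²=9, (38-33)²=25, (34-29)²=25, (11-11)²=0, (3-3)²=0
Sum = 79
MSE = 79/7 = 79/7

79/7


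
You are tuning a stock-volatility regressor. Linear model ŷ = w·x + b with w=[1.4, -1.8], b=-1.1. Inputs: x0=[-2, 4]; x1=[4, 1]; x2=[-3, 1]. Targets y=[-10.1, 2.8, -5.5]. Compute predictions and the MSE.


ŷ0 = (1.4)·(-2) + (-1.8)·(4) - 1.1 = -11.1
ŷ1 = (1.4)·(4) + (-1.8)·(1) - 1.1 = 2.7
ŷ2 = (1.4)·(-3) + (-1.8)·(1) - 1.1 = -7.1
errors² = [1.0, 0.01, 2.56]
MSE = 3.5700/3 = 1.19

1.19


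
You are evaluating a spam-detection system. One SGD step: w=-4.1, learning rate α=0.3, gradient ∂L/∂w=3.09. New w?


w_new = w - α·∇
= -4.1 - 0.3·3.09
= -4.1 - 0.927
= -5.027

-5.027


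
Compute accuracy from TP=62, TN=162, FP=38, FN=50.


Accuracy = (TP+TN)/(TP+TN+FP+FN)
= (62+162)/(312)
= 224/312 = 71.79%

71.79%


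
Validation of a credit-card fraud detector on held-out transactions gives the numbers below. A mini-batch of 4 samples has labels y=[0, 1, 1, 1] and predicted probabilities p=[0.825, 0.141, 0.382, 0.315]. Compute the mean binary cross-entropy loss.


L[0] = -ln(1-0.825) = -ln(0.175) = 1.743
L[1] = -ln(0.141) = 1.959
L[2] = -ln(0.382) = 0.9623
L[3] = -ln(0.315) = 1.1552
mean = (1.743 + 1.959 + 0.9623 + 1.1552)/4 = 1.4549

1.4549


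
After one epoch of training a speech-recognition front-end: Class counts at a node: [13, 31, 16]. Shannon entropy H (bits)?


Probabilities: [13/60, 31/60, 16/60] ≈ [0.2167, 0.5167, 0.2667]
H = -((13/60)·log₂(13/60) + (31/60)·log₂(31/60) + (16/60)·log₂(16/60))
  = 1.4788 bits

1.4788 bits


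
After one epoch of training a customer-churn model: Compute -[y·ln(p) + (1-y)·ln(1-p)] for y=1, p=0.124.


BCE = -[y·ln(p) + (1-y)·ln(1-p)]
= -1·ln(0.124) - 0
= -ln(0.124) = 2.0875

2.0875


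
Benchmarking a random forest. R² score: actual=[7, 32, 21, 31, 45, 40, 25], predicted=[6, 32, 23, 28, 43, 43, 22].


ȳ = 28.7143
SS_res = Σ(y-ŷ)² = 36
SS_tot = Σ(y-ȳ)² = 953.43
R² = 1 - SS_res/SS_tot = 1 - 0.0378 = 0.9622

0.9622


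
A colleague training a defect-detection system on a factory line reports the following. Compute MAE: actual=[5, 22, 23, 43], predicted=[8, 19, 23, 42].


Absolute errors: |5-8|=3, |22-19|=3, |23-23|=0, |43-42|=1
Sum = 7
MAE = 7/4 = 7/4

7/4


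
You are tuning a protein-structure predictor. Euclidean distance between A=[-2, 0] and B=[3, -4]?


d = √((-2-3)² + (0+ 4)²)
  = √(25 + 16)
  = √41 = 6.4031

6.4031


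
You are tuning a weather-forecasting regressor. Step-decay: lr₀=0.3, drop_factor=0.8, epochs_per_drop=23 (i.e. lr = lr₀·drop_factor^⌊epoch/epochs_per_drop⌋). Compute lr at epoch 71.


n_drops = ⌊71/23⌋ = 3
lr = 0.3·0.8^3 = 0.3·0.512 = 0.1536

0.1536


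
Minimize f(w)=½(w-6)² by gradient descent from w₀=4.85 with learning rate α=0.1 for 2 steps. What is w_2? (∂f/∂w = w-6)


step 1: grad = 4.85-6 = -1.15; w = 4.85 - 0.1·(-1.15) = 4.965
step 2: grad = 4.965-6 = -1.035; w = 4.965 - 0.1·(-1.035) = 5.0685

5.0685


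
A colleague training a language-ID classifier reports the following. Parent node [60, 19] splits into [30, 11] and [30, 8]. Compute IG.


Parent = [60, 19], H_parent = 0.7959
H_left = 0.839 (n=41), H_right = 0.7425 (n=38)
H_children = (41/79)·0.839 + (38/79)·0.7425 = 0.7926
IG = 0.7959 - 0.7926 = 0.0033

0.0033


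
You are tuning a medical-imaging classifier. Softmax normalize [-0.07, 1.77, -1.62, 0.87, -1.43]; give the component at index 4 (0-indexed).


Exponentials: e^-0.07=0.9324, e^1.77=5.8709, e^-1.62=0.1979, e^0.87=2.3869, e^-1.43=0.2393
Sum = 9.6274
Softmax = [0.0968, 0.6098, 0.0206, 0.2479, 0.0249]
p[4] = 0.2393/9.6274 = 0.0249

0.0249


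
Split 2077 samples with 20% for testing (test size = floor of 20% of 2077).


Test = ⌊2077·20/100⌋ = 415
Train = 2077 - 415 = 1662

Train: 1662, Test: 415


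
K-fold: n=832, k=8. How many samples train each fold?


Fold size = 832/8 = 104
Training per fold = 832 - 104 = 728

728


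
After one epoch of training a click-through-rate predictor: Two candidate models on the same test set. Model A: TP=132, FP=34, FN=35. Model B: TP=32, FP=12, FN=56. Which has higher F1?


Model A: P=132/166=0.7952, R=132/167=0.7904, F1=2PR/(P+R)=2TP/(2TP+FP+FN)=264/333=0.7928
Model B: P=32/44=0.7273, R=32/88=0.3636, F1=2PR/(P+R)=2TP/(2TP+FP+FN)=64/132=0.4848
0.7928 > 0.4848 → Model A

Model A


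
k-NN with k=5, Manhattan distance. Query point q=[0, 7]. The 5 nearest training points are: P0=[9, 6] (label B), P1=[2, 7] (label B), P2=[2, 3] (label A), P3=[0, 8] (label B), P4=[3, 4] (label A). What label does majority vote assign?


d(q,P0) = 10  (label B)
d(q,P1) = 2  (label B)
d(q,P2) = 6  (label A)
d(q,P3) = 1  (label B)
d(q,P4) = 6  (label A)
Votes: A=2, B=3
Majority → B

B


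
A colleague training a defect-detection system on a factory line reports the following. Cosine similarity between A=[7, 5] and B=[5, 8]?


A·B = 7·5 + 5·8 = 75
‖A‖ = √74 = 8.6023, ‖B‖ = √89 = 9.434
cos = 75/(√74·√89) = 75/√6586 = 0.9242

0.9242


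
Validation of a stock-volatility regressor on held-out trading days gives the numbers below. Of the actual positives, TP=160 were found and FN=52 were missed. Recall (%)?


Recall = TP/(TP+FN)
= 160/(160+52)
= 160/212 = 75.47%

75.47%


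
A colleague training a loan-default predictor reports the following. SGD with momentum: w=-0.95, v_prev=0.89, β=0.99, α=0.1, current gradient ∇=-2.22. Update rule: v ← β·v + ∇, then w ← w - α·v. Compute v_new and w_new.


v_new = 0.99·0.89 - 2.22 = 0.8811 - 2.22 = -1.3389
w_new = -0.95 - 0.1·-1.3389 = -0.95 + 0.13389 = -0.81611

v_new=-1.3389, w_new=-0.81611


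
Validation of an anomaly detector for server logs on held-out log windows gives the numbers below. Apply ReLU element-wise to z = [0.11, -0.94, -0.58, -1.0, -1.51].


ReLU(0.11) = max(0, 0.11) = 0.11
ReLU(-0.94) = max(0, -0.94) = 0.0
ReLU(-0.58) = max(0, -0.58) = 0.0
ReLU(-1.0) = max(0, -1.0) = 0.0
ReLU(-1.51) = max(0, -1.51) = 0.0
result = [0.11, 0.0, 0.0, 0.0, 0.0]

[0.11, 0.0, 0.0, 0.0, 0.0]


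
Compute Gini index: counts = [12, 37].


Probabilities: [12/49, 37/49] ≈ [0.2449, 0.7551]
Σpᵢ² = (144 + 1369)/49² = 1513/2401
Gini = 1 - Σpᵢ² = 1 - 1513/2401 = 0.3698

0.3698


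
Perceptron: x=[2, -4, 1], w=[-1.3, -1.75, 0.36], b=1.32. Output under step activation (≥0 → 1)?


z = (2)·(-1.3) + (-4)·(-1.75) + (1)·(0.36) + 1.32
  = 6.08
step(z) = 1 (z≥0)

1


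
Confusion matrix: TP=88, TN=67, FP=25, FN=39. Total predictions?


Total = TP + TN + FP + FN
= 88 + 67 + 25 + 39
= 219
(Predicted positive: 113, predicted negative: 106)

219


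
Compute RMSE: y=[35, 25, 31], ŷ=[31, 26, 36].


MSE = 42/3 = 14
RMSE = √(42/3) = 3.7417

3.7417


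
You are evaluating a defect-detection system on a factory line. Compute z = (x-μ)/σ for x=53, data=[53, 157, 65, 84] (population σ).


μ = 89.75, σ = 40.3694
z = (53 - 89.75)/40.3694 = -0.9103

-0.9103


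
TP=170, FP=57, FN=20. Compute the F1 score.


Precision = 170/227 = 0.7489
Recall = 170/190 = 0.8947
F1 = 2·P·R/(P+R) = 2·TP/(2·TP+FP+FN) = 340/(340+57+20) = 340/417 = 0.8153

0.8153


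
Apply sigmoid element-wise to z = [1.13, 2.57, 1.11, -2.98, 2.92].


σ(1.13) = 1/(1+e^-1.13) = 0.7558
σ(2.57) = 1/(1+e^-2.57) = 0.9289
σ(1.11) = 1/(1+e^-1.11) = 0.7521
σ(-2.98) = 1/(1+e^2.98) = 0.0483
σ(2.92) = 1/(1+e^-2.92) = 0.9488
result = [0.7558, 0.9289, 0.7521, 0.0483, 0.9488]

[0.7558, 0.9289, 0.7521, 0.0483, 0.9488]


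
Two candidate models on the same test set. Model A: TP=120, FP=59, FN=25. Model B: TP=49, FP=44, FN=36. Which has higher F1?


Model A: P=120/179=0.6704, R=120/145=0.8276, F1=2PR/(P+R)=2TP/(2TP+FP+FN)=240/324=0.7407
Model B: P=49/93=0.5269, R=49/85=0.5765, F1=2PR/(P+R)=2TP/(2TP+FP+FN)=98/178=0.5506
0.7407 > 0.5506 → Model A

Model A


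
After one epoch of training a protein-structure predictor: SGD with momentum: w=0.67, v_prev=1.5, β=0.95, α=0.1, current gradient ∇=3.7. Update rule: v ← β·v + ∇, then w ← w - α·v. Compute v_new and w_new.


v_new = 0.95·1.5 + 3.7 = 1.425 + 3.7 = 5.125
w_new = 0.67 - 0.1·5.125 = 0.67 - 0.5125 = 0.1575

v_new=5.125, w_new=0.1575


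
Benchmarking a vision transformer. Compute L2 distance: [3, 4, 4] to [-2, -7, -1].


d = √((3+ 2)² + (4+ 7)² + (4+ 1)²)
  = √(25 + 121 + 25)
  = √171 = 13.0767

13.0767


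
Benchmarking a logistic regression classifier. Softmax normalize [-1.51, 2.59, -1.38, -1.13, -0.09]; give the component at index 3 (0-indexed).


Exponentials: e^-1.51=0.2209, e^2.59=13.3298, e^-1.38=0.2516, e^-1.13=0.323, e^-0.09=0.9139
Sum = 15.0392
Softmax = [0.0147, 0.8863, 0.0167, 0.0215, 0.0608]
p[3] = 0.323/15.0392 = 0.0215

0.0215


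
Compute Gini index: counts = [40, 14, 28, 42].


Probabilities: [40/124, 14/124, 28/124, 42/124] ≈ [0.3226, 0.1129, 0.2258, 0.3387]
Σpᵢ² = (1600 + 196 + 784 + 1764)/124² = 4344/15376
Gini = 1 - Σpᵢ² = 1 - 4344/15376 = 0.7175

0.7175


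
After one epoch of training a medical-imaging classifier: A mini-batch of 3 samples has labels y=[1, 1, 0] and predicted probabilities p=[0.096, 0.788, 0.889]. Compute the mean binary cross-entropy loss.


L[0] = -ln(0.096) = 2.3434
L[1] = -ln(0.788) = 0.2383
L[2] = -ln(1-0.889) = -ln(0.111) = 2.1982
mean = (2.3434 + 0.2383 + 2.1982)/3 = 1.5933

1.5933


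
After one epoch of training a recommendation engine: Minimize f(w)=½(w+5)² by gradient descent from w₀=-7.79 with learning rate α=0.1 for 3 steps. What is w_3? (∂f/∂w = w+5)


step 1: grad = -7.79+5 = -2.79; w = -7.79 - 0.1·(-2.79) = -7.511
step 2: grad = -7.511+5 = -2.511; w = -7.511 - 0.1·(-2.511) = -7.2599
step 3: grad = -7.2599+5 = -2.2599; w = -7.2599 - 0.1·(-2.2599) = -7.03391

-7.03391


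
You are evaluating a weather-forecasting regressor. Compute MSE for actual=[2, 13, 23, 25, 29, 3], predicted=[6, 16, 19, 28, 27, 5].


Squared errors: (2-6)²=16, (13-16)²=9, (23-19)²=16, (25-28)²=9, (29-27)²=4, (3-5)²=4
Sum = 58
MSE = 58/6 = 29/3

29/3


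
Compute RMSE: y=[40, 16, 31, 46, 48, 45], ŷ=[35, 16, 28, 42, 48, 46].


MSE = 51/6 = 8.5
RMSE = √(51/6) = 2.9155

2.9155


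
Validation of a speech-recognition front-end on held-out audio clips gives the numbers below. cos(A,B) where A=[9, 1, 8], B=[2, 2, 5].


A·B = 9·2 + 1·2 + 8·5 = 60
‖A‖ = √146 = 12.083, ‖B‖ = √33 = 5.7446
cos = 60/(√146·√33) = 60/√4818 = 0.8644

0.8644


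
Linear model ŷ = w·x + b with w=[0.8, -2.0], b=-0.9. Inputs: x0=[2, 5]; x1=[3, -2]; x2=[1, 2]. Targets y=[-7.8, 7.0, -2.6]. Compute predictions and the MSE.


ŷ0 = (0.8)·(2) + (-2.0)·(5) - 0.9 = -9.3
ŷ1 = (0.8)·(3) + (-2.0)·(-2) - 0.9 = 5.5
ŷ2 = (0.8)·(1) + (-2.0)·(2) - 0.9 = -4.1
errors² = [2.25, 2.25, 2.25]
MSE = 6.7500/3 = 2.25

2.25


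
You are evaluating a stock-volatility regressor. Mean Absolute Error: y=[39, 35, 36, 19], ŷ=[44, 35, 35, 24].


Absolute errors: |39-44|=5, |35-35|=0, |36-35|=1, |19-24|=5
Sum = 11
MAE = 11/4 = 11/4

11/4


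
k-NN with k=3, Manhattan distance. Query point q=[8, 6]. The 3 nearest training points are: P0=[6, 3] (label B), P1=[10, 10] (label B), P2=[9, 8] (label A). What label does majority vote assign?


d(q,P0) = 5  (label B)
d(q,P1) = 6  (label B)
d(q,P2) = 3  (label A)
Votes: A=1, B=2
Majority → B

B


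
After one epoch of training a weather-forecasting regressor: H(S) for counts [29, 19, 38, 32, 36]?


Probabilities: [29/154, 19/154, 38/154, 32/154, 36/154] ≈ [0.1883, 0.1234, 0.2468, 0.2078, 0.2338]
H = -((29/154)·log₂(29/154) + (19/154)·log₂(19/154) + (38/154)·log₂(38/154) + (32/154)·log₂(32/154) + (36/154)·log₂(36/154))
  = 2.2854 bits

2.2854 bits


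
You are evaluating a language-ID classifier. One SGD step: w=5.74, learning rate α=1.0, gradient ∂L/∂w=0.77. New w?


w_new = w - α·∇
= 5.74 - 1.0·0.77
= 5.74 - 0.77
= 4.97

4.97


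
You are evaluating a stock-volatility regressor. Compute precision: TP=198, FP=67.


Precision = TP/(TP+FP)
= 198/(198+67)
= 198/265 = 74.72%

74.72%


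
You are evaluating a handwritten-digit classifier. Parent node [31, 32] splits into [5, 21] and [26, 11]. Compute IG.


Parent = [31, 32], H_parent = 0.9998
H_left = 0.7063 (n=26), H_right = 0.878 (n=37)
H_children = (26/63)·0.7063 + (37/63)·0.878 = 0.8071
IG = 0.9998 - 0.8071 = 0.1927

0.1927


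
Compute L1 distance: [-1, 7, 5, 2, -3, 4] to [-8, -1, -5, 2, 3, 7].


d = |-1+ 8| + |7+ 1| + |5+ 5| + |2-2| + |-3-3| + |4-7|
  = 7 + 8 + 10 + 0 + 6 + 3
  = 34

34


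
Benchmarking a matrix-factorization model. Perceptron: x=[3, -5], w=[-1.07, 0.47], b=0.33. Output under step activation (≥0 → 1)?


z = (3)·(-1.07) + (-5)·(0.47) + 0.33
  = -5.23
step(z) = 0 (z<0)

0


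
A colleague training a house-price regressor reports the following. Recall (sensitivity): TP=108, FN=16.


Recall = TP/(TP+FN)
= 108/(108+16)
= 108/124 = 87.1%

87.1%


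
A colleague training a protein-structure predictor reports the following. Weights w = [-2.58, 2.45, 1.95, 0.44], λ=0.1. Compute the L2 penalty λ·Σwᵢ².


‖w‖₂² = (-2.58)² + (2.45)² + (1.95)² + (0.44)²
     = 6.6564 + 6.0025 + 3.8025 + 0.1936
     = 16.655
λ·‖w‖₂² = 0.1·16.655 = 1.6655

1.6655


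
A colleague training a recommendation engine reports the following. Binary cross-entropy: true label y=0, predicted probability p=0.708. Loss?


BCE = -[y·ln(p) + (1-y)·ln(1-p)]
= -0 - 1·ln(1-0.708)
= -ln(0.292) = 1.231

1.231


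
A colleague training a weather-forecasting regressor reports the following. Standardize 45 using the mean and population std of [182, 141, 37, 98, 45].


μ = 100.6, σ = 55.4999
z = (45 - 100.6)/55.4999 = -1.0018

-1.0018


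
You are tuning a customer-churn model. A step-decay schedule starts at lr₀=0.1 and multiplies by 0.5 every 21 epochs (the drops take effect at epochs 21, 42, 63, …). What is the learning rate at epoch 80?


n_drops = ⌊80/21⌋ = 3
lr = 0.1·0.5^3 = 0.1·0.125 = 0.0125

0.0125


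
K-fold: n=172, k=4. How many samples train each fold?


Fold size = 172/4 = 43
Training per fold = 172 - 43 = 129

129


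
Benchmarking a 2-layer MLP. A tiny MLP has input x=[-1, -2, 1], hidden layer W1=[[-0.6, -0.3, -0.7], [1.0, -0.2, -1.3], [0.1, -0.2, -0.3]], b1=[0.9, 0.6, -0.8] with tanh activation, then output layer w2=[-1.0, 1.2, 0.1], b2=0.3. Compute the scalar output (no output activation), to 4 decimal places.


z1[0] = (-0.6)·(-1) + (-0.3)·(-2) + (-0.7)·(1) + 0.9 = 1.4
z1[1] = (1.0)·(-1) + (-0.2)·(-2) + (-1.3)·(1) + 0.6 = -1.3
z1[2] = (0.1)·(-1) + (-0.2)·(-2) + (-0.3)·(1) - 0.8 = -0.8
h = tanh(z1) = [0.8854, -0.8617, -0.664]
output = (-1.0)·(0.8854) + (1.2)·(-0.8617) + (0.1)·(-0.664) + 0.3 = -1.6858

-1.6858


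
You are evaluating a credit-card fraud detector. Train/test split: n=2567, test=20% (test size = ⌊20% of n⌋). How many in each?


Test = ⌊2567·20/100⌋ = 513
Train = 2567 - 513 = 2054

Train: 2054, Test: 513


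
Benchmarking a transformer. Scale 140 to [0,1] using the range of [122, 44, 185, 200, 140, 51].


min=44, max=200
(140-44)/(200-44) = 96/156 = 0.6154

0.6154


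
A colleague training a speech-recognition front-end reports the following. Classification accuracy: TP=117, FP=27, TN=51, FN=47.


Accuracy = (TP+TN)/(TP+TN+FP+FN)
= (117+51)/(242)
= 168/242 = 69.42%

69.42%


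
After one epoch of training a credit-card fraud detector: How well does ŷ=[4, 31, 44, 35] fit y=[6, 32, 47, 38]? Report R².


ȳ = 30.75
SS_res = Σ(y-ŷ)² = 23
SS_tot = Σ(y-ȳ)² = 930.75
R² = 1 - SS_res/SS_tot = 1 - 0.0247 = 0.9753

0.9753


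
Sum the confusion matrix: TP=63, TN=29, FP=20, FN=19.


Total = TP + TN + FP + FN
= 63 + 29 + 20 + 19
= 131
(Predicted positive: 83, predicted negative: 48)

131


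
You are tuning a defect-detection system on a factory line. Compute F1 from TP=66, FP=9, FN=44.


Precision = 66/75 = 0.88
Recall = 66/110 = 0.6
F1 = 2·P·R/(P+R) = 2·TP/(2·TP+FP+FN) = 132/(132+9+44) = 132/185 = 0.7135

0.7135


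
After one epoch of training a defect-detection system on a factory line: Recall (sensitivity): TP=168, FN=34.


Recall = TP/(TP+FN)
= 168/(168+34)
= 168/202 = 83.17%

83.17%


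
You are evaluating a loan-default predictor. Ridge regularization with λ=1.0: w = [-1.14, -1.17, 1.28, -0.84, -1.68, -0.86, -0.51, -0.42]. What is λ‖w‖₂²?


‖w‖₂² = (-1.14)² + (-1.17)² + (1.28)² + (-0.84)² + (-1.68)² + (-0.86)² + (-0.51)² + (-0.42)²
     = 1.2996 + 1.3689 + 1.6384 + 0.7056 + 2.8224 + 0.7396 + 0.2601 + 0.1764
     = 9.011
λ·‖w‖₂² = 1.0·9.011 = 9.011

9.011


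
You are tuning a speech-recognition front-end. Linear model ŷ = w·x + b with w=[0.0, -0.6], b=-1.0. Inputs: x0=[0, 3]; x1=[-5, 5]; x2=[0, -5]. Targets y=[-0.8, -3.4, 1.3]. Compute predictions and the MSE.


ŷ0 = (0.0)·(0) + (-0.6)·(3) - 1.0 = -2.8
ŷ1 = (0.0)·(-5) + (-0.6)·(5) - 1.0 = -4.0
ŷ2 = (0.0)·(0) + (-0.6)·(-5) - 1.0 = 2.0
errors² = [4.0, 0.36, 0.49]
MSE = 4.8500/3 = 1.6167

1.6167


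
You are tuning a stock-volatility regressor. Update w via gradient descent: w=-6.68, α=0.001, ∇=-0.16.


w_new = w - α·∇
= -6.68 - 0.001·-0.16
= -6.68 + 0.00016
= -6.67984

-6.67984


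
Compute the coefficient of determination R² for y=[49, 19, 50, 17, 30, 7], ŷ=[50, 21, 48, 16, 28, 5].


ȳ = 28.6667
SS_res = Σ(y-ŷ)² = 18
SS_tot = Σ(y-ȳ)² = 1569.33
R² = 1 - SS_res/SS_tot = 1 - 0.0115 = 0.9885

0.9885


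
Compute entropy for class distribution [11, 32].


Probabilities: [11/43, 32/43] ≈ [0.2558, 0.7442]
H = -((11/43)·log₂(11/43) + (32/43)·log₂(32/43))
  = 0.8204 bits

0.8204 bits


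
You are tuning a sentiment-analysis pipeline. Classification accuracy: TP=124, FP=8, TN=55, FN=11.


Accuracy = (TP+TN)/(TP+TN+FP+FN)
= (124+55)/(198)
= 179/198 = 90.4%

90.4%


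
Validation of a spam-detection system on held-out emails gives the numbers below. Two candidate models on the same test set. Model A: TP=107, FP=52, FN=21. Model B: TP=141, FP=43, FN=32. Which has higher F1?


Model A: P=107/159=0.673, R=107/128=0.8359, F1=2PR/(P+R)=2TP/(2TP+FP+FN)=214/287=0.7456
Model B: P=141/184=0.7663, R=141/173=0.815, F1=2PR/(P+R)=2TP/(2TP+FP+FN)=282/357=0.7899
0.7456 < 0.7899 → Model B

Model B


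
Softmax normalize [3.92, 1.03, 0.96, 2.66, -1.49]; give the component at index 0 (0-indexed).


Exponentials: e^3.92=50.4004, e^1.03=2.8011, e^0.96=2.6117, e^2.66=14.2963, e^-1.49=0.2254
Sum = 70.3349
Softmax = [0.7166, 0.0398, 0.0371, 0.2033, 0.0032]
p[0] = 50.4004/70.3349 = 0.7166

0.7166


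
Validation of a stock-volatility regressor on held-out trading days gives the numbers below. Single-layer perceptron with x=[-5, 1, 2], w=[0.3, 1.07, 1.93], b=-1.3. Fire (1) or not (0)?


z = (-5)·(0.3) + (1)·(1.07) + (2)·(1.93) - 1.3
  = 2.13
step(z) = 1 (z≥0)

1


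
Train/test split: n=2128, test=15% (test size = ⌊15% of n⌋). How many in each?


Test = ⌊2128·15/100⌋ = 319
Train = 2128 - 319 = 1809

Train: 1809, Test: 319


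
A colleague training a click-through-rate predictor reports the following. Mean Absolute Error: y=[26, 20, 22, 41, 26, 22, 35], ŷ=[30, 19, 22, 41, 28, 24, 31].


Absolute errors: |26-30|=4, |20-19|=1, |22-22|=0, |41-41|=0, |26-28|=2, |22-24|=2, |35-31|=4
Sum = 13
MAE = 13/7 = 13/7

13/7


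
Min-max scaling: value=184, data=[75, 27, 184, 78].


min=27, max=184
(184-27)/(184-27) = 157/157 = 1.0

1.0


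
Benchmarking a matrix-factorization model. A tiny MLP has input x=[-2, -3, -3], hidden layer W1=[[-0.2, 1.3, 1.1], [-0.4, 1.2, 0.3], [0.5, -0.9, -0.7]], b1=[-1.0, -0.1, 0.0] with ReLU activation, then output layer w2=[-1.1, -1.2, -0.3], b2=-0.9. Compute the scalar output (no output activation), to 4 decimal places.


z1[0] = (-0.2)·(-2) + (1.3)·(-3) + (1.1)·(-3) - 1.0 = -7.8
z1[1] = (-0.4)·(-2) + (1.2)·(-3) + (0.3)·(-3) - 0.1 = -3.8
z1[2] = (0.5)·(-2) + (-0.9)·(-3) + (-0.7)·(-3) + 0.0 = 3.8
h = ReLU(z1) = [0.0, 0.0, 3.8]
output = (-1.1)·(0.0) + (-1.2)·(0.0) + (-0.3)·(3.8) - 0.9 = -2.04

-2.04


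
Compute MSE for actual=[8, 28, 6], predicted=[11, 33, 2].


Squared errors: (8-11)²=9, (28-33)²=25, (6-2)²=16
Sum = 50
MSE = 50/3 = 50/3

50/3


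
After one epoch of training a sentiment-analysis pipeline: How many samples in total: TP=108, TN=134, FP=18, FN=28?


Total = TP + TN + FP + FN
= 108 + 134 + 18 + 28
= 288
(Predicted positive: 126, predicted negative: 162)

288
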